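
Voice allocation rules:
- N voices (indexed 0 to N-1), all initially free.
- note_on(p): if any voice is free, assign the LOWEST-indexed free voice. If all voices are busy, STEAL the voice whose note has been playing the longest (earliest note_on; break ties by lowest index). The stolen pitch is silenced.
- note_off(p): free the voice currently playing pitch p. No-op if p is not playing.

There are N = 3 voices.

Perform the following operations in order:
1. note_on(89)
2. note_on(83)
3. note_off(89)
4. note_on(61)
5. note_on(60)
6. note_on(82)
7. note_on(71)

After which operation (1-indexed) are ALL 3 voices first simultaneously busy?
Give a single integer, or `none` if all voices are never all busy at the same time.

Op 1: note_on(89): voice 0 is free -> assigned | voices=[89 - -]
Op 2: note_on(83): voice 1 is free -> assigned | voices=[89 83 -]
Op 3: note_off(89): free voice 0 | voices=[- 83 -]
Op 4: note_on(61): voice 0 is free -> assigned | voices=[61 83 -]
Op 5: note_on(60): voice 2 is free -> assigned | voices=[61 83 60]
Op 6: note_on(82): all voices busy, STEAL voice 1 (pitch 83, oldest) -> assign | voices=[61 82 60]
Op 7: note_on(71): all voices busy, STEAL voice 0 (pitch 61, oldest) -> assign | voices=[71 82 60]

Answer: 5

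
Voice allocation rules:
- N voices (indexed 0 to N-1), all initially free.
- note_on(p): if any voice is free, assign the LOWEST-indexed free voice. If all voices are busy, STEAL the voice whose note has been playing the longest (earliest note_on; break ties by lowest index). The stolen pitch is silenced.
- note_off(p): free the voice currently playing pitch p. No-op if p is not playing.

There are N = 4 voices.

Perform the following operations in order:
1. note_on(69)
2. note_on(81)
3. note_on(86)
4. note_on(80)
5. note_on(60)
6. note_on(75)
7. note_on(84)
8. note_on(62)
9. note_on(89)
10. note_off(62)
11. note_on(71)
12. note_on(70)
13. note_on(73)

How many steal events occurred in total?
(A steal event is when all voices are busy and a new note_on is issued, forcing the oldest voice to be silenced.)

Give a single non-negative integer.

Op 1: note_on(69): voice 0 is free -> assigned | voices=[69 - - -]
Op 2: note_on(81): voice 1 is free -> assigned | voices=[69 81 - -]
Op 3: note_on(86): voice 2 is free -> assigned | voices=[69 81 86 -]
Op 4: note_on(80): voice 3 is free -> assigned | voices=[69 81 86 80]
Op 5: note_on(60): all voices busy, STEAL voice 0 (pitch 69, oldest) -> assign | voices=[60 81 86 80]
Op 6: note_on(75): all voices busy, STEAL voice 1 (pitch 81, oldest) -> assign | voices=[60 75 86 80]
Op 7: note_on(84): all voices busy, STEAL voice 2 (pitch 86, oldest) -> assign | voices=[60 75 84 80]
Op 8: note_on(62): all voices busy, STEAL voice 3 (pitch 80, oldest) -> assign | voices=[60 75 84 62]
Op 9: note_on(89): all voices busy, STEAL voice 0 (pitch 60, oldest) -> assign | voices=[89 75 84 62]
Op 10: note_off(62): free voice 3 | voices=[89 75 84 -]
Op 11: note_on(71): voice 3 is free -> assigned | voices=[89 75 84 71]
Op 12: note_on(70): all voices busy, STEAL voice 1 (pitch 75, oldest) -> assign | voices=[89 70 84 71]
Op 13: note_on(73): all voices busy, STEAL voice 2 (pitch 84, oldest) -> assign | voices=[89 70 73 71]

Answer: 7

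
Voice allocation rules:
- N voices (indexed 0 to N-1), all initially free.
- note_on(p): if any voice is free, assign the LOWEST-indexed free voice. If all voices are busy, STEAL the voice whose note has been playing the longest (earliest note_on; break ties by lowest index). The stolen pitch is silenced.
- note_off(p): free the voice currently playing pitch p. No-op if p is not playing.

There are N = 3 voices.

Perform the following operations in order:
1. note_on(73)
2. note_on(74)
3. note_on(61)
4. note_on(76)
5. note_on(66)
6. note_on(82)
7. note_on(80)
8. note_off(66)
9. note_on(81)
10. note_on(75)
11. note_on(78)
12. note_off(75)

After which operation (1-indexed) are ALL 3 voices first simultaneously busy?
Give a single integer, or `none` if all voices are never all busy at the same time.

Answer: 3

Derivation:
Op 1: note_on(73): voice 0 is free -> assigned | voices=[73 - -]
Op 2: note_on(74): voice 1 is free -> assigned | voices=[73 74 -]
Op 3: note_on(61): voice 2 is free -> assigned | voices=[73 74 61]
Op 4: note_on(76): all voices busy, STEAL voice 0 (pitch 73, oldest) -> assign | voices=[76 74 61]
Op 5: note_on(66): all voices busy, STEAL voice 1 (pitch 74, oldest) -> assign | voices=[76 66 61]
Op 6: note_on(82): all voices busy, STEAL voice 2 (pitch 61, oldest) -> assign | voices=[76 66 82]
Op 7: note_on(80): all voices busy, STEAL voice 0 (pitch 76, oldest) -> assign | voices=[80 66 82]
Op 8: note_off(66): free voice 1 | voices=[80 - 82]
Op 9: note_on(81): voice 1 is free -> assigned | voices=[80 81 82]
Op 10: note_on(75): all voices busy, STEAL voice 2 (pitch 82, oldest) -> assign | voices=[80 81 75]
Op 11: note_on(78): all voices busy, STEAL voice 0 (pitch 80, oldest) -> assign | voices=[78 81 75]
Op 12: note_off(75): free voice 2 | voices=[78 81 -]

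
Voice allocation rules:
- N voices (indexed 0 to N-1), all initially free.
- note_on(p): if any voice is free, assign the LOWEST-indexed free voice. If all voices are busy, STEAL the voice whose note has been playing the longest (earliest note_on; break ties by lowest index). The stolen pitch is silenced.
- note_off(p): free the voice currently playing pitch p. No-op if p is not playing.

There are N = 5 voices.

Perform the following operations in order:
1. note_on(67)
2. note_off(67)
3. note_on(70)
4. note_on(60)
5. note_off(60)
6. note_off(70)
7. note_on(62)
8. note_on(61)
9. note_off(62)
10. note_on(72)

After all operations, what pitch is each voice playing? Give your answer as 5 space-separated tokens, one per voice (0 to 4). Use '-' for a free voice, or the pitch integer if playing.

Op 1: note_on(67): voice 0 is free -> assigned | voices=[67 - - - -]
Op 2: note_off(67): free voice 0 | voices=[- - - - -]
Op 3: note_on(70): voice 0 is free -> assigned | voices=[70 - - - -]
Op 4: note_on(60): voice 1 is free -> assigned | voices=[70 60 - - -]
Op 5: note_off(60): free voice 1 | voices=[70 - - - -]
Op 6: note_off(70): free voice 0 | voices=[- - - - -]
Op 7: note_on(62): voice 0 is free -> assigned | voices=[62 - - - -]
Op 8: note_on(61): voice 1 is free -> assigned | voices=[62 61 - - -]
Op 9: note_off(62): free voice 0 | voices=[- 61 - - -]
Op 10: note_on(72): voice 0 is free -> assigned | voices=[72 61 - - -]

Answer: 72 61 - - -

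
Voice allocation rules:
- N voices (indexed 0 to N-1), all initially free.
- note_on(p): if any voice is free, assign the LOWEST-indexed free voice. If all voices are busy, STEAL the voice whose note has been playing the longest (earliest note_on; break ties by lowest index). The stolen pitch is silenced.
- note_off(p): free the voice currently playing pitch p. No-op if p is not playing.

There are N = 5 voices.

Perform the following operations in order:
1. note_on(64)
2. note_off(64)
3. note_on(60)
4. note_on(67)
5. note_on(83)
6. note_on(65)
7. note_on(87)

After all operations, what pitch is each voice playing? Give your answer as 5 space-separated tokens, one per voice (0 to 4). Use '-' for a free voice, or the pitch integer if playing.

Op 1: note_on(64): voice 0 is free -> assigned | voices=[64 - - - -]
Op 2: note_off(64): free voice 0 | voices=[- - - - -]
Op 3: note_on(60): voice 0 is free -> assigned | voices=[60 - - - -]
Op 4: note_on(67): voice 1 is free -> assigned | voices=[60 67 - - -]
Op 5: note_on(83): voice 2 is free -> assigned | voices=[60 67 83 - -]
Op 6: note_on(65): voice 3 is free -> assigned | voices=[60 67 83 65 -]
Op 7: note_on(87): voice 4 is free -> assigned | voices=[60 67 83 65 87]

Answer: 60 67 83 65 87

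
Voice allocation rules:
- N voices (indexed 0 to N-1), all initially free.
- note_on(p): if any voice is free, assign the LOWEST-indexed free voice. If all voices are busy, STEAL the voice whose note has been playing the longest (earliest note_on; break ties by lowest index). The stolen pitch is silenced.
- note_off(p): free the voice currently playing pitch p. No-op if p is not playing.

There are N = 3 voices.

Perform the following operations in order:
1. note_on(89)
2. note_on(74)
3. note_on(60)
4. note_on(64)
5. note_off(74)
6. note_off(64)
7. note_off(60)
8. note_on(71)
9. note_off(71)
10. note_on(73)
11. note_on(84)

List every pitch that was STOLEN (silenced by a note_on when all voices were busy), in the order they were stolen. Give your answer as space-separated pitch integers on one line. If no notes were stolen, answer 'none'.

Answer: 89

Derivation:
Op 1: note_on(89): voice 0 is free -> assigned | voices=[89 - -]
Op 2: note_on(74): voice 1 is free -> assigned | voices=[89 74 -]
Op 3: note_on(60): voice 2 is free -> assigned | voices=[89 74 60]
Op 4: note_on(64): all voices busy, STEAL voice 0 (pitch 89, oldest) -> assign | voices=[64 74 60]
Op 5: note_off(74): free voice 1 | voices=[64 - 60]
Op 6: note_off(64): free voice 0 | voices=[- - 60]
Op 7: note_off(60): free voice 2 | voices=[- - -]
Op 8: note_on(71): voice 0 is free -> assigned | voices=[71 - -]
Op 9: note_off(71): free voice 0 | voices=[- - -]
Op 10: note_on(73): voice 0 is free -> assigned | voices=[73 - -]
Op 11: note_on(84): voice 1 is free -> assigned | voices=[73 84 -]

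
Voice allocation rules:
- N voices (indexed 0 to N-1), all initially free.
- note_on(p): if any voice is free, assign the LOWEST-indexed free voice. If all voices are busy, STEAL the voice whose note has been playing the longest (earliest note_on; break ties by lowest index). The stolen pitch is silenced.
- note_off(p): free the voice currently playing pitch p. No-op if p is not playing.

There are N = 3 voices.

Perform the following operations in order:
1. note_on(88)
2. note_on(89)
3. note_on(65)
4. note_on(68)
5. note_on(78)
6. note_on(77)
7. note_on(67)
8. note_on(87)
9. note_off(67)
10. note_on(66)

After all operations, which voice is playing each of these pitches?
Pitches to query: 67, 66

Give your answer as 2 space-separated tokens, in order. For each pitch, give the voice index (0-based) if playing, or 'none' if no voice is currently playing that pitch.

Answer: none 0

Derivation:
Op 1: note_on(88): voice 0 is free -> assigned | voices=[88 - -]
Op 2: note_on(89): voice 1 is free -> assigned | voices=[88 89 -]
Op 3: note_on(65): voice 2 is free -> assigned | voices=[88 89 65]
Op 4: note_on(68): all voices busy, STEAL voice 0 (pitch 88, oldest) -> assign | voices=[68 89 65]
Op 5: note_on(78): all voices busy, STEAL voice 1 (pitch 89, oldest) -> assign | voices=[68 78 65]
Op 6: note_on(77): all voices busy, STEAL voice 2 (pitch 65, oldest) -> assign | voices=[68 78 77]
Op 7: note_on(67): all voices busy, STEAL voice 0 (pitch 68, oldest) -> assign | voices=[67 78 77]
Op 8: note_on(87): all voices busy, STEAL voice 1 (pitch 78, oldest) -> assign | voices=[67 87 77]
Op 9: note_off(67): free voice 0 | voices=[- 87 77]
Op 10: note_on(66): voice 0 is free -> assigned | voices=[66 87 77]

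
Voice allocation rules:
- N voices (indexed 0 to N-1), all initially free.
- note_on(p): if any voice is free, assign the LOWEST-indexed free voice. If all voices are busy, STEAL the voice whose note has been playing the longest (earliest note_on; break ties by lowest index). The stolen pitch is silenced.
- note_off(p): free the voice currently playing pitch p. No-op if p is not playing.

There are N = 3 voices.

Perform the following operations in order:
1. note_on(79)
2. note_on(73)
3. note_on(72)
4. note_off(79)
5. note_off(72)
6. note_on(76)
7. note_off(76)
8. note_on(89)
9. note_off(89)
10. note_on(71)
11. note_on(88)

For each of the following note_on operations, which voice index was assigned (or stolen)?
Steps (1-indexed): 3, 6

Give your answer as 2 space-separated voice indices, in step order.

Op 1: note_on(79): voice 0 is free -> assigned | voices=[79 - -]
Op 2: note_on(73): voice 1 is free -> assigned | voices=[79 73 -]
Op 3: note_on(72): voice 2 is free -> assigned | voices=[79 73 72]
Op 4: note_off(79): free voice 0 | voices=[- 73 72]
Op 5: note_off(72): free voice 2 | voices=[- 73 -]
Op 6: note_on(76): voice 0 is free -> assigned | voices=[76 73 -]
Op 7: note_off(76): free voice 0 | voices=[- 73 -]
Op 8: note_on(89): voice 0 is free -> assigned | voices=[89 73 -]
Op 9: note_off(89): free voice 0 | voices=[- 73 -]
Op 10: note_on(71): voice 0 is free -> assigned | voices=[71 73 -]
Op 11: note_on(88): voice 2 is free -> assigned | voices=[71 73 88]

Answer: 2 0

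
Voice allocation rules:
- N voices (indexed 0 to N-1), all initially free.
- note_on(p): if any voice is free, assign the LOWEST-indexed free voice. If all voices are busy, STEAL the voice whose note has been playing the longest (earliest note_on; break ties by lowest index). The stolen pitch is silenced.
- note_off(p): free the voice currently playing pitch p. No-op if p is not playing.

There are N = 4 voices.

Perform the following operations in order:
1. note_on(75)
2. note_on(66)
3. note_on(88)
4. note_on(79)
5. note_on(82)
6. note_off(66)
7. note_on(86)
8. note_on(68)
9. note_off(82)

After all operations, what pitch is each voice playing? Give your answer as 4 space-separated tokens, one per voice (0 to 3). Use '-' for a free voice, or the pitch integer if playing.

Op 1: note_on(75): voice 0 is free -> assigned | voices=[75 - - -]
Op 2: note_on(66): voice 1 is free -> assigned | voices=[75 66 - -]
Op 3: note_on(88): voice 2 is free -> assigned | voices=[75 66 88 -]
Op 4: note_on(79): voice 3 is free -> assigned | voices=[75 66 88 79]
Op 5: note_on(82): all voices busy, STEAL voice 0 (pitch 75, oldest) -> assign | voices=[82 66 88 79]
Op 6: note_off(66): free voice 1 | voices=[82 - 88 79]
Op 7: note_on(86): voice 1 is free -> assigned | voices=[82 86 88 79]
Op 8: note_on(68): all voices busy, STEAL voice 2 (pitch 88, oldest) -> assign | voices=[82 86 68 79]
Op 9: note_off(82): free voice 0 | voices=[- 86 68 79]

Answer: - 86 68 79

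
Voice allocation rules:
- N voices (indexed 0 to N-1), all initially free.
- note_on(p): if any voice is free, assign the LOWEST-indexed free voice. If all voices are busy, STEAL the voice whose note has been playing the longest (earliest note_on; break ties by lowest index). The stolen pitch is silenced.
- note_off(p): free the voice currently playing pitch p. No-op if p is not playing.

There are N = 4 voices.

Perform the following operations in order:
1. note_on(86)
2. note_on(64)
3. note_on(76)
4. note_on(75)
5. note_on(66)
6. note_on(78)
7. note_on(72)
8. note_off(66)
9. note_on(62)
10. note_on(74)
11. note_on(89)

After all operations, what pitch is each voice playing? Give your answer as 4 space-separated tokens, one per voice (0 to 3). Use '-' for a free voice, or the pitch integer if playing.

Op 1: note_on(86): voice 0 is free -> assigned | voices=[86 - - -]
Op 2: note_on(64): voice 1 is free -> assigned | voices=[86 64 - -]
Op 3: note_on(76): voice 2 is free -> assigned | voices=[86 64 76 -]
Op 4: note_on(75): voice 3 is free -> assigned | voices=[86 64 76 75]
Op 5: note_on(66): all voices busy, STEAL voice 0 (pitch 86, oldest) -> assign | voices=[66 64 76 75]
Op 6: note_on(78): all voices busy, STEAL voice 1 (pitch 64, oldest) -> assign | voices=[66 78 76 75]
Op 7: note_on(72): all voices busy, STEAL voice 2 (pitch 76, oldest) -> assign | voices=[66 78 72 75]
Op 8: note_off(66): free voice 0 | voices=[- 78 72 75]
Op 9: note_on(62): voice 0 is free -> assigned | voices=[62 78 72 75]
Op 10: note_on(74): all voices busy, STEAL voice 3 (pitch 75, oldest) -> assign | voices=[62 78 72 74]
Op 11: note_on(89): all voices busy, STEAL voice 1 (pitch 78, oldest) -> assign | voices=[62 89 72 74]

Answer: 62 89 72 74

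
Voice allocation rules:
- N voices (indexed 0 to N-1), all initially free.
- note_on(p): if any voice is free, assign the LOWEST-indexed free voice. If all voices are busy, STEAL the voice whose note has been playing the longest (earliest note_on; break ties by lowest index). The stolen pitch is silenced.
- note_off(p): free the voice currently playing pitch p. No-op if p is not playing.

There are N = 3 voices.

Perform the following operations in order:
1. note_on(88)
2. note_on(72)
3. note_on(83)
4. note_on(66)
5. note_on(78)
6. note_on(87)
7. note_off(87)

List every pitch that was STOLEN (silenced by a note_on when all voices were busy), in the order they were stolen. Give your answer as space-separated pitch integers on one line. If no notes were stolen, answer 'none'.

Answer: 88 72 83

Derivation:
Op 1: note_on(88): voice 0 is free -> assigned | voices=[88 - -]
Op 2: note_on(72): voice 1 is free -> assigned | voices=[88 72 -]
Op 3: note_on(83): voice 2 is free -> assigned | voices=[88 72 83]
Op 4: note_on(66): all voices busy, STEAL voice 0 (pitch 88, oldest) -> assign | voices=[66 72 83]
Op 5: note_on(78): all voices busy, STEAL voice 1 (pitch 72, oldest) -> assign | voices=[66 78 83]
Op 6: note_on(87): all voices busy, STEAL voice 2 (pitch 83, oldest) -> assign | voices=[66 78 87]
Op 7: note_off(87): free voice 2 | voices=[66 78 -]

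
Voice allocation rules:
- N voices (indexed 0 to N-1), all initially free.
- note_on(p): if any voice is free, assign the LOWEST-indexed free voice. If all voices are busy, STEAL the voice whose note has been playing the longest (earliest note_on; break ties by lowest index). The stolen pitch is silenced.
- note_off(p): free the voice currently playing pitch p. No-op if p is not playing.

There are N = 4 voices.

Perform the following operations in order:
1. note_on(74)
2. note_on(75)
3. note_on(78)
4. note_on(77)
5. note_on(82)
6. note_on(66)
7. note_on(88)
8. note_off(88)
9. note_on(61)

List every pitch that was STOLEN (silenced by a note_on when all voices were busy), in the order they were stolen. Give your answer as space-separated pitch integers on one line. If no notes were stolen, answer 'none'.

Answer: 74 75 78

Derivation:
Op 1: note_on(74): voice 0 is free -> assigned | voices=[74 - - -]
Op 2: note_on(75): voice 1 is free -> assigned | voices=[74 75 - -]
Op 3: note_on(78): voice 2 is free -> assigned | voices=[74 75 78 -]
Op 4: note_on(77): voice 3 is free -> assigned | voices=[74 75 78 77]
Op 5: note_on(82): all voices busy, STEAL voice 0 (pitch 74, oldest) -> assign | voices=[82 75 78 77]
Op 6: note_on(66): all voices busy, STEAL voice 1 (pitch 75, oldest) -> assign | voices=[82 66 78 77]
Op 7: note_on(88): all voices busy, STEAL voice 2 (pitch 78, oldest) -> assign | voices=[82 66 88 77]
Op 8: note_off(88): free voice 2 | voices=[82 66 - 77]
Op 9: note_on(61): voice 2 is free -> assigned | voices=[82 66 61 77]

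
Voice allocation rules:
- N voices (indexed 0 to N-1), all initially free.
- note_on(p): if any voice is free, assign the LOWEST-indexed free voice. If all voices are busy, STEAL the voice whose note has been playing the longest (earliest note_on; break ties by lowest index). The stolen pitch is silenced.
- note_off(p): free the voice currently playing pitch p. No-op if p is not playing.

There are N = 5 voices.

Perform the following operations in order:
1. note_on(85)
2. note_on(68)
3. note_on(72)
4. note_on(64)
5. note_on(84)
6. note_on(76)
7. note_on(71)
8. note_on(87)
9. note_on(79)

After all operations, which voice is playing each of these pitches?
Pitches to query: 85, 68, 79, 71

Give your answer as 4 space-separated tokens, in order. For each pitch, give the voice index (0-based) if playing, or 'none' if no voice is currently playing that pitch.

Op 1: note_on(85): voice 0 is free -> assigned | voices=[85 - - - -]
Op 2: note_on(68): voice 1 is free -> assigned | voices=[85 68 - - -]
Op 3: note_on(72): voice 2 is free -> assigned | voices=[85 68 72 - -]
Op 4: note_on(64): voice 3 is free -> assigned | voices=[85 68 72 64 -]
Op 5: note_on(84): voice 4 is free -> assigned | voices=[85 68 72 64 84]
Op 6: note_on(76): all voices busy, STEAL voice 0 (pitch 85, oldest) -> assign | voices=[76 68 72 64 84]
Op 7: note_on(71): all voices busy, STEAL voice 1 (pitch 68, oldest) -> assign | voices=[76 71 72 64 84]
Op 8: note_on(87): all voices busy, STEAL voice 2 (pitch 72, oldest) -> assign | voices=[76 71 87 64 84]
Op 9: note_on(79): all voices busy, STEAL voice 3 (pitch 64, oldest) -> assign | voices=[76 71 87 79 84]

Answer: none none 3 1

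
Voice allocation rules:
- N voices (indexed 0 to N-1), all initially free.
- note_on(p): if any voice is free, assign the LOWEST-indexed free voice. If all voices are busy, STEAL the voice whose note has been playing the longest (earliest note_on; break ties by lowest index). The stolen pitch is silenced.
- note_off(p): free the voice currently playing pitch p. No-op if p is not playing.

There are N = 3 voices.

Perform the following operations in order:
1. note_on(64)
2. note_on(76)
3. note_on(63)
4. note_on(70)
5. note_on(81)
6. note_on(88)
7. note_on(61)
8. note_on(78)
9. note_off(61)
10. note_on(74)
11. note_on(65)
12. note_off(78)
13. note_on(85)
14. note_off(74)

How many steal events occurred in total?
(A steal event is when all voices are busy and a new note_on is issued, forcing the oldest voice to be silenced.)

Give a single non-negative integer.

Op 1: note_on(64): voice 0 is free -> assigned | voices=[64 - -]
Op 2: note_on(76): voice 1 is free -> assigned | voices=[64 76 -]
Op 3: note_on(63): voice 2 is free -> assigned | voices=[64 76 63]
Op 4: note_on(70): all voices busy, STEAL voice 0 (pitch 64, oldest) -> assign | voices=[70 76 63]
Op 5: note_on(81): all voices busy, STEAL voice 1 (pitch 76, oldest) -> assign | voices=[70 81 63]
Op 6: note_on(88): all voices busy, STEAL voice 2 (pitch 63, oldest) -> assign | voices=[70 81 88]
Op 7: note_on(61): all voices busy, STEAL voice 0 (pitch 70, oldest) -> assign | voices=[61 81 88]
Op 8: note_on(78): all voices busy, STEAL voice 1 (pitch 81, oldest) -> assign | voices=[61 78 88]
Op 9: note_off(61): free voice 0 | voices=[- 78 88]
Op 10: note_on(74): voice 0 is free -> assigned | voices=[74 78 88]
Op 11: note_on(65): all voices busy, STEAL voice 2 (pitch 88, oldest) -> assign | voices=[74 78 65]
Op 12: note_off(78): free voice 1 | voices=[74 - 65]
Op 13: note_on(85): voice 1 is free -> assigned | voices=[74 85 65]
Op 14: note_off(74): free voice 0 | voices=[- 85 65]

Answer: 6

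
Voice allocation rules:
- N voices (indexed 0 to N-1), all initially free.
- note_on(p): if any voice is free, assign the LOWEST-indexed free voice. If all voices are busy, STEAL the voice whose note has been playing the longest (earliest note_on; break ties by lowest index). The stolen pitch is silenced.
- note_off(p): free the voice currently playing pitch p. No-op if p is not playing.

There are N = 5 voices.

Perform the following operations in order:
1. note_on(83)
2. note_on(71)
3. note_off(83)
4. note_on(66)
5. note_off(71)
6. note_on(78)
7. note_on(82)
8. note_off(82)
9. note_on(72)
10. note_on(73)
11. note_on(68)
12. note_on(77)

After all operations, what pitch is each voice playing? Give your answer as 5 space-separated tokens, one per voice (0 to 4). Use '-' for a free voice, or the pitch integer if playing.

Answer: 77 78 72 73 68

Derivation:
Op 1: note_on(83): voice 0 is free -> assigned | voices=[83 - - - -]
Op 2: note_on(71): voice 1 is free -> assigned | voices=[83 71 - - -]
Op 3: note_off(83): free voice 0 | voices=[- 71 - - -]
Op 4: note_on(66): voice 0 is free -> assigned | voices=[66 71 - - -]
Op 5: note_off(71): free voice 1 | voices=[66 - - - -]
Op 6: note_on(78): voice 1 is free -> assigned | voices=[66 78 - - -]
Op 7: note_on(82): voice 2 is free -> assigned | voices=[66 78 82 - -]
Op 8: note_off(82): free voice 2 | voices=[66 78 - - -]
Op 9: note_on(72): voice 2 is free -> assigned | voices=[66 78 72 - -]
Op 10: note_on(73): voice 3 is free -> assigned | voices=[66 78 72 73 -]
Op 11: note_on(68): voice 4 is free -> assigned | voices=[66 78 72 73 68]
Op 12: note_on(77): all voices busy, STEAL voice 0 (pitch 66, oldest) -> assign | voices=[77 78 72 73 68]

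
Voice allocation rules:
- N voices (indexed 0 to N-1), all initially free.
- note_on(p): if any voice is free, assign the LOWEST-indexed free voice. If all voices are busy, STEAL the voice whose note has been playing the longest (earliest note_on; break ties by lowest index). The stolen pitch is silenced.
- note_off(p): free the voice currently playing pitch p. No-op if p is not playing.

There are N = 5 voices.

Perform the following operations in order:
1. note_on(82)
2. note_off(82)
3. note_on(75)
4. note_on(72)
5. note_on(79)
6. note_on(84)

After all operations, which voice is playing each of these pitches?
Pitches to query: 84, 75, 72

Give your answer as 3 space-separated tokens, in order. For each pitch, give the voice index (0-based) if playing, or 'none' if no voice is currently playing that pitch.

Answer: 3 0 1

Derivation:
Op 1: note_on(82): voice 0 is free -> assigned | voices=[82 - - - -]
Op 2: note_off(82): free voice 0 | voices=[- - - - -]
Op 3: note_on(75): voice 0 is free -> assigned | voices=[75 - - - -]
Op 4: note_on(72): voice 1 is free -> assigned | voices=[75 72 - - -]
Op 5: note_on(79): voice 2 is free -> assigned | voices=[75 72 79 - -]
Op 6: note_on(84): voice 3 is free -> assigned | voices=[75 72 79 84 -]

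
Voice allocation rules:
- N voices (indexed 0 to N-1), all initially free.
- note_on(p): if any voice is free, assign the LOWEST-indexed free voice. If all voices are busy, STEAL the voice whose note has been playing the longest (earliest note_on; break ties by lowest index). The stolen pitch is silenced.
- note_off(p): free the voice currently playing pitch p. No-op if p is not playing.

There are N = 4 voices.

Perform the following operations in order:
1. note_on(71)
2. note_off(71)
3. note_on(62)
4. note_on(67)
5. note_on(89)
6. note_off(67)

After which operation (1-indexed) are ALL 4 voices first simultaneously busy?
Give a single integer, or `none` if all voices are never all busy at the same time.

Answer: none

Derivation:
Op 1: note_on(71): voice 0 is free -> assigned | voices=[71 - - -]
Op 2: note_off(71): free voice 0 | voices=[- - - -]
Op 3: note_on(62): voice 0 is free -> assigned | voices=[62 - - -]
Op 4: note_on(67): voice 1 is free -> assigned | voices=[62 67 - -]
Op 5: note_on(89): voice 2 is free -> assigned | voices=[62 67 89 -]
Op 6: note_off(67): free voice 1 | voices=[62 - 89 -]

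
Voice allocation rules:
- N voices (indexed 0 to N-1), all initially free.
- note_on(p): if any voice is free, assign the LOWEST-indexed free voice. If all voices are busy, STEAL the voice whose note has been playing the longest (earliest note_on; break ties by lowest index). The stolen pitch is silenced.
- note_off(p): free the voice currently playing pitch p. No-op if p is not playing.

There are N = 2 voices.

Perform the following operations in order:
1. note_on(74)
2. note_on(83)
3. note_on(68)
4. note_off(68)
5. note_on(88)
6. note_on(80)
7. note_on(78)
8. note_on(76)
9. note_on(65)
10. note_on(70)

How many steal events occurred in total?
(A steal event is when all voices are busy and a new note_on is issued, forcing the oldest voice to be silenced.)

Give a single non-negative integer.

Op 1: note_on(74): voice 0 is free -> assigned | voices=[74 -]
Op 2: note_on(83): voice 1 is free -> assigned | voices=[74 83]
Op 3: note_on(68): all voices busy, STEAL voice 0 (pitch 74, oldest) -> assign | voices=[68 83]
Op 4: note_off(68): free voice 0 | voices=[- 83]
Op 5: note_on(88): voice 0 is free -> assigned | voices=[88 83]
Op 6: note_on(80): all voices busy, STEAL voice 1 (pitch 83, oldest) -> assign | voices=[88 80]
Op 7: note_on(78): all voices busy, STEAL voice 0 (pitch 88, oldest) -> assign | voices=[78 80]
Op 8: note_on(76): all voices busy, STEAL voice 1 (pitch 80, oldest) -> assign | voices=[78 76]
Op 9: note_on(65): all voices busy, STEAL voice 0 (pitch 78, oldest) -> assign | voices=[65 76]
Op 10: note_on(70): all voices busy, STEAL voice 1 (pitch 76, oldest) -> assign | voices=[65 70]

Answer: 6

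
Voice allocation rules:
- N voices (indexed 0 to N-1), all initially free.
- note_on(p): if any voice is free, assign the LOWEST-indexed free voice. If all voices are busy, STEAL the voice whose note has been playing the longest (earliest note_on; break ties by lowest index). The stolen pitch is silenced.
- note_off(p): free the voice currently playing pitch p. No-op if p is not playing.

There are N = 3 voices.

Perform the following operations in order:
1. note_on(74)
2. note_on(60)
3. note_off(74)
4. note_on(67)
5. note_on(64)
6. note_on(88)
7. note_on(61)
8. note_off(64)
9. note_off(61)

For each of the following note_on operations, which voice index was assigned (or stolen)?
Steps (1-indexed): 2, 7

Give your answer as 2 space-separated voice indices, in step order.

Answer: 1 0

Derivation:
Op 1: note_on(74): voice 0 is free -> assigned | voices=[74 - -]
Op 2: note_on(60): voice 1 is free -> assigned | voices=[74 60 -]
Op 3: note_off(74): free voice 0 | voices=[- 60 -]
Op 4: note_on(67): voice 0 is free -> assigned | voices=[67 60 -]
Op 5: note_on(64): voice 2 is free -> assigned | voices=[67 60 64]
Op 6: note_on(88): all voices busy, STEAL voice 1 (pitch 60, oldest) -> assign | voices=[67 88 64]
Op 7: note_on(61): all voices busy, STEAL voice 0 (pitch 67, oldest) -> assign | voices=[61 88 64]
Op 8: note_off(64): free voice 2 | voices=[61 88 -]
Op 9: note_off(61): free voice 0 | voices=[- 88 -]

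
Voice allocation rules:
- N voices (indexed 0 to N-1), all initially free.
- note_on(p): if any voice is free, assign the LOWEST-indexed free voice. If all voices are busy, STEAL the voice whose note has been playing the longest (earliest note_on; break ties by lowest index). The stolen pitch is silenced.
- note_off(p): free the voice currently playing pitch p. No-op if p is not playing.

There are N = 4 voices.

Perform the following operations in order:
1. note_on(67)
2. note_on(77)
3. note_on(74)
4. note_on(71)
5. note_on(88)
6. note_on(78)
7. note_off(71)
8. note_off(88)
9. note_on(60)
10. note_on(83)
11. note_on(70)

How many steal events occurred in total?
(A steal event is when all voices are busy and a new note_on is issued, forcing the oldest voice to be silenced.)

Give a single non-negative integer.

Answer: 3

Derivation:
Op 1: note_on(67): voice 0 is free -> assigned | voices=[67 - - -]
Op 2: note_on(77): voice 1 is free -> assigned | voices=[67 77 - -]
Op 3: note_on(74): voice 2 is free -> assigned | voices=[67 77 74 -]
Op 4: note_on(71): voice 3 is free -> assigned | voices=[67 77 74 71]
Op 5: note_on(88): all voices busy, STEAL voice 0 (pitch 67, oldest) -> assign | voices=[88 77 74 71]
Op 6: note_on(78): all voices busy, STEAL voice 1 (pitch 77, oldest) -> assign | voices=[88 78 74 71]
Op 7: note_off(71): free voice 3 | voices=[88 78 74 -]
Op 8: note_off(88): free voice 0 | voices=[- 78 74 -]
Op 9: note_on(60): voice 0 is free -> assigned | voices=[60 78 74 -]
Op 10: note_on(83): voice 3 is free -> assigned | voices=[60 78 74 83]
Op 11: note_on(70): all voices busy, STEAL voice 2 (pitch 74, oldest) -> assign | voices=[60 78 70 83]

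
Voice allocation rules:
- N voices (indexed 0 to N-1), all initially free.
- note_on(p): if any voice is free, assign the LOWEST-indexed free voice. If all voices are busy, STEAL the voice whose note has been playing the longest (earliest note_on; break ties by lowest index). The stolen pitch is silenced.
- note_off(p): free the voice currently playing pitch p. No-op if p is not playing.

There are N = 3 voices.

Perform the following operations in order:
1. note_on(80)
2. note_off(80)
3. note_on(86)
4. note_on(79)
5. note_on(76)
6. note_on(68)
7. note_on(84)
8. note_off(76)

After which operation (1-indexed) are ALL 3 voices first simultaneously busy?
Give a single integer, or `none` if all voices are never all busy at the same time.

Op 1: note_on(80): voice 0 is free -> assigned | voices=[80 - -]
Op 2: note_off(80): free voice 0 | voices=[- - -]
Op 3: note_on(86): voice 0 is free -> assigned | voices=[86 - -]
Op 4: note_on(79): voice 1 is free -> assigned | voices=[86 79 -]
Op 5: note_on(76): voice 2 is free -> assigned | voices=[86 79 76]
Op 6: note_on(68): all voices busy, STEAL voice 0 (pitch 86, oldest) -> assign | voices=[68 79 76]
Op 7: note_on(84): all voices busy, STEAL voice 1 (pitch 79, oldest) -> assign | voices=[68 84 76]
Op 8: note_off(76): free voice 2 | voices=[68 84 -]

Answer: 5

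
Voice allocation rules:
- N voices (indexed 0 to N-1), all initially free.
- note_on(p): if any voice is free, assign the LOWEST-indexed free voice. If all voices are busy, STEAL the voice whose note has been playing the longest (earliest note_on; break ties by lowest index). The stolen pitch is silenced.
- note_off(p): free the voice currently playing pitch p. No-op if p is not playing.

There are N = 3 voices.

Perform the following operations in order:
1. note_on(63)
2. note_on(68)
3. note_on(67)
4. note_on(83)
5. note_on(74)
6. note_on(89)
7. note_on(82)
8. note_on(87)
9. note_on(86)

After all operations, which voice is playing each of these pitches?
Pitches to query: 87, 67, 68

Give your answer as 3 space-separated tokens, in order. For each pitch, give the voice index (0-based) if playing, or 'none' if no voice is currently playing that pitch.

Op 1: note_on(63): voice 0 is free -> assigned | voices=[63 - -]
Op 2: note_on(68): voice 1 is free -> assigned | voices=[63 68 -]
Op 3: note_on(67): voice 2 is free -> assigned | voices=[63 68 67]
Op 4: note_on(83): all voices busy, STEAL voice 0 (pitch 63, oldest) -> assign | voices=[83 68 67]
Op 5: note_on(74): all voices busy, STEAL voice 1 (pitch 68, oldest) -> assign | voices=[83 74 67]
Op 6: note_on(89): all voices busy, STEAL voice 2 (pitch 67, oldest) -> assign | voices=[83 74 89]
Op 7: note_on(82): all voices busy, STEAL voice 0 (pitch 83, oldest) -> assign | voices=[82 74 89]
Op 8: note_on(87): all voices busy, STEAL voice 1 (pitch 74, oldest) -> assign | voices=[82 87 89]
Op 9: note_on(86): all voices busy, STEAL voice 2 (pitch 89, oldest) -> assign | voices=[82 87 86]

Answer: 1 none none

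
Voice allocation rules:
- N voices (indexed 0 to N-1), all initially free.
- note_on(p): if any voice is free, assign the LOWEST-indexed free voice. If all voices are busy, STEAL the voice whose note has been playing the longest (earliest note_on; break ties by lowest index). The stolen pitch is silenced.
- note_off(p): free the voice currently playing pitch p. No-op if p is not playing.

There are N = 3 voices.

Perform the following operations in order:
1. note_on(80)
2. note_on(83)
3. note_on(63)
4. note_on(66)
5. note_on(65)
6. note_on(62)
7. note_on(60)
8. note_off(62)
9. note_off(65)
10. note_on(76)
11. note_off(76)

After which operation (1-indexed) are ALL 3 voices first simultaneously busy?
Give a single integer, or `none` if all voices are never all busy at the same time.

Op 1: note_on(80): voice 0 is free -> assigned | voices=[80 - -]
Op 2: note_on(83): voice 1 is free -> assigned | voices=[80 83 -]
Op 3: note_on(63): voice 2 is free -> assigned | voices=[80 83 63]
Op 4: note_on(66): all voices busy, STEAL voice 0 (pitch 80, oldest) -> assign | voices=[66 83 63]
Op 5: note_on(65): all voices busy, STEAL voice 1 (pitch 83, oldest) -> assign | voices=[66 65 63]
Op 6: note_on(62): all voices busy, STEAL voice 2 (pitch 63, oldest) -> assign | voices=[66 65 62]
Op 7: note_on(60): all voices busy, STEAL voice 0 (pitch 66, oldest) -> assign | voices=[60 65 62]
Op 8: note_off(62): free voice 2 | voices=[60 65 -]
Op 9: note_off(65): free voice 1 | voices=[60 - -]
Op 10: note_on(76): voice 1 is free -> assigned | voices=[60 76 -]
Op 11: note_off(76): free voice 1 | voices=[60 - -]

Answer: 3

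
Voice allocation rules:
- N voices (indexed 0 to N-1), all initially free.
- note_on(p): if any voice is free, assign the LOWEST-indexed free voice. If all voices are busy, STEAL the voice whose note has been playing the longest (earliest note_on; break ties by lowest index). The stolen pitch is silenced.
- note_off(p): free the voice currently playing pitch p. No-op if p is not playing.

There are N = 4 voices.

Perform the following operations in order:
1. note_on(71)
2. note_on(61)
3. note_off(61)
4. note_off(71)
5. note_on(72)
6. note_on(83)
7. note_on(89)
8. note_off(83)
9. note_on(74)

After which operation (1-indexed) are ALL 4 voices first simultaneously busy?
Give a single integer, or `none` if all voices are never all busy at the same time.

Op 1: note_on(71): voice 0 is free -> assigned | voices=[71 - - -]
Op 2: note_on(61): voice 1 is free -> assigned | voices=[71 61 - -]
Op 3: note_off(61): free voice 1 | voices=[71 - - -]
Op 4: note_off(71): free voice 0 | voices=[- - - -]
Op 5: note_on(72): voice 0 is free -> assigned | voices=[72 - - -]
Op 6: note_on(83): voice 1 is free -> assigned | voices=[72 83 - -]
Op 7: note_on(89): voice 2 is free -> assigned | voices=[72 83 89 -]
Op 8: note_off(83): free voice 1 | voices=[72 - 89 -]
Op 9: note_on(74): voice 1 is free -> assigned | voices=[72 74 89 -]

Answer: none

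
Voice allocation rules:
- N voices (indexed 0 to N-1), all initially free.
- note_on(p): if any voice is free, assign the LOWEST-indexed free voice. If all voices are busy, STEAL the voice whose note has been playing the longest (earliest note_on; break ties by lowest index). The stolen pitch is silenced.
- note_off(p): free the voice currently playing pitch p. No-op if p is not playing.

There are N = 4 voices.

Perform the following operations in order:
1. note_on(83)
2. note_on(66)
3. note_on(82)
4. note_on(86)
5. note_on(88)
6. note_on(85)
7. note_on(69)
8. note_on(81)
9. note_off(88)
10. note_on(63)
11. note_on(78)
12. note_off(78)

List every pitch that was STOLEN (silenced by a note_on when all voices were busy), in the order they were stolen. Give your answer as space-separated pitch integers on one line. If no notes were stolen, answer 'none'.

Op 1: note_on(83): voice 0 is free -> assigned | voices=[83 - - -]
Op 2: note_on(66): voice 1 is free -> assigned | voices=[83 66 - -]
Op 3: note_on(82): voice 2 is free -> assigned | voices=[83 66 82 -]
Op 4: note_on(86): voice 3 is free -> assigned | voices=[83 66 82 86]
Op 5: note_on(88): all voices busy, STEAL voice 0 (pitch 83, oldest) -> assign | voices=[88 66 82 86]
Op 6: note_on(85): all voices busy, STEAL voice 1 (pitch 66, oldest) -> assign | voices=[88 85 82 86]
Op 7: note_on(69): all voices busy, STEAL voice 2 (pitch 82, oldest) -> assign | voices=[88 85 69 86]
Op 8: note_on(81): all voices busy, STEAL voice 3 (pitch 86, oldest) -> assign | voices=[88 85 69 81]
Op 9: note_off(88): free voice 0 | voices=[- 85 69 81]
Op 10: note_on(63): voice 0 is free -> assigned | voices=[63 85 69 81]
Op 11: note_on(78): all voices busy, STEAL voice 1 (pitch 85, oldest) -> assign | voices=[63 78 69 81]
Op 12: note_off(78): free voice 1 | voices=[63 - 69 81]

Answer: 83 66 82 86 85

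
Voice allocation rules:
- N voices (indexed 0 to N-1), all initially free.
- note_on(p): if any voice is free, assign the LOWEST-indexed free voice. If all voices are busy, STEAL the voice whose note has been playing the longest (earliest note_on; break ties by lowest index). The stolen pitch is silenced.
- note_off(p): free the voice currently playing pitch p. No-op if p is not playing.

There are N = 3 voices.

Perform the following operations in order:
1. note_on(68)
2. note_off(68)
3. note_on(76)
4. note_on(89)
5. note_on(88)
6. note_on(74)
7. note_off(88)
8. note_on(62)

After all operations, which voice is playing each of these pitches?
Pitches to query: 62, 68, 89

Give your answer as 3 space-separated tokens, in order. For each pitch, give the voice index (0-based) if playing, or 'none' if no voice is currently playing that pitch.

Answer: 2 none 1

Derivation:
Op 1: note_on(68): voice 0 is free -> assigned | voices=[68 - -]
Op 2: note_off(68): free voice 0 | voices=[- - -]
Op 3: note_on(76): voice 0 is free -> assigned | voices=[76 - -]
Op 4: note_on(89): voice 1 is free -> assigned | voices=[76 89 -]
Op 5: note_on(88): voice 2 is free -> assigned | voices=[76 89 88]
Op 6: note_on(74): all voices busy, STEAL voice 0 (pitch 76, oldest) -> assign | voices=[74 89 88]
Op 7: note_off(88): free voice 2 | voices=[74 89 -]
Op 8: note_on(62): voice 2 is free -> assigned | voices=[74 89 62]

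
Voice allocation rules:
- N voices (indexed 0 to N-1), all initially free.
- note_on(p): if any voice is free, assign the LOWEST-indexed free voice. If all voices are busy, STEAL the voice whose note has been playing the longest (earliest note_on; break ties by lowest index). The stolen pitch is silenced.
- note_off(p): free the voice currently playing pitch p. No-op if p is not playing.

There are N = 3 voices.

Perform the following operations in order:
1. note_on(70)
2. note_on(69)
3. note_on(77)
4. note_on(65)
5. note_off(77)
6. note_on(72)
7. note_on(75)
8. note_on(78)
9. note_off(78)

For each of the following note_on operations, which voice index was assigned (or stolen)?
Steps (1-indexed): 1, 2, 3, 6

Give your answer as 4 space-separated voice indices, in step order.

Op 1: note_on(70): voice 0 is free -> assigned | voices=[70 - -]
Op 2: note_on(69): voice 1 is free -> assigned | voices=[70 69 -]
Op 3: note_on(77): voice 2 is free -> assigned | voices=[70 69 77]
Op 4: note_on(65): all voices busy, STEAL voice 0 (pitch 70, oldest) -> assign | voices=[65 69 77]
Op 5: note_off(77): free voice 2 | voices=[65 69 -]
Op 6: note_on(72): voice 2 is free -> assigned | voices=[65 69 72]
Op 7: note_on(75): all voices busy, STEAL voice 1 (pitch 69, oldest) -> assign | voices=[65 75 72]
Op 8: note_on(78): all voices busy, STEAL voice 0 (pitch 65, oldest) -> assign | voices=[78 75 72]
Op 9: note_off(78): free voice 0 | voices=[- 75 72]

Answer: 0 1 2 2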